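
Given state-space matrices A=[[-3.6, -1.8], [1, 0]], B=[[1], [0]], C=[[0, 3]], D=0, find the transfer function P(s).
P(s) = C(sI - A)⁻¹B + D.
Characteristic polynomial det(sI - A) = s^2 + 3.6*s + 1.8.
Numerator from C·adj(sI-A)·B + D·det(sI-A) = 3.
P(s) = (3)/(s^2 + 3.6*s + 1.8)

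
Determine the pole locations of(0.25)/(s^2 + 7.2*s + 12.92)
Set denominator = 0: s^2 + 7.2*s + 12.92 = (s + 3.8)(s + 3.4) = 0 → Poles: -3.4, -3.8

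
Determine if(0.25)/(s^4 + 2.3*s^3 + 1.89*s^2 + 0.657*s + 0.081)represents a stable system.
Denominator: s^4 + 2.3*s^3 + 1.89*s^2 + 0.657*s + 0.081 = (s + 0.6)(s + 0.9)(s + 0.5)(s + 0.3). Poles: -0.3, -0.5, -0.6, -0.9. All Re(p)<0: Yes (stable)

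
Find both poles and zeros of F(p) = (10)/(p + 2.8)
Set denominator = 0: p + 2.8 = 0 → Poles: -2.8
Numerator is a nonzero constant (10) → Zeros: none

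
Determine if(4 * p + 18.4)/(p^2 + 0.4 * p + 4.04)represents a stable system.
Denominator: p^2 + 0.4*p + 4.04. Poles: -0.2 + 2j, -0.2 - 2j. All Re(p)<0: Yes (stable)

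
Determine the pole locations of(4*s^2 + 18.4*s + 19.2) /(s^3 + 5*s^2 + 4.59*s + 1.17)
Set denominator = 0: s^3 + 5*s^2 + 4.59*s + 1.17 = (s + 0.6)(s + 0.5)(s + 3.9) = 0 → Poles: -0.5, -0.6, -3.9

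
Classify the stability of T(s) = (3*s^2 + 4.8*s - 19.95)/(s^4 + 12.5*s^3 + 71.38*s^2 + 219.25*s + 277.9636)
Denominator: s^4 + 12.5*s^3 + 71.38*s^2 + 219.25*s + 277.9636 = (s + 3.4)(s + 4.1)(s^2 + 5*s + 19.94). Poles: -2.5 + 3.7j, -2.5 - 3.7j, -3.4, -4.1. Stable (all poles in LHP)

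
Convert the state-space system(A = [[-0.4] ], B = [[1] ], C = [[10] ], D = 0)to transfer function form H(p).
H(p) = C(pI - A)⁻¹B + D.
Characteristic polynomial det(pI - A) = p + 0.4.
Numerator from C·adj(pI-A)·B + D·det(pI-A) = 10.
H(p) = (10)/(p + 0.4)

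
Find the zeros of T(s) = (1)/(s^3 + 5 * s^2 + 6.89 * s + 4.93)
Numerator is a nonzero constant (1) → Zeros: none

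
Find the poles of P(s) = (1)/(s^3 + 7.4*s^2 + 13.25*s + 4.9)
Set denominator = 0: s^3 + 7.4*s^2 + 13.25*s + 4.9 = (s + 4.9)(s + 0.5)(s + 2) = 0 → Poles: -0.5, -2, -4.9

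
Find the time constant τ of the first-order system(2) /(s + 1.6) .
First-order system: τ = -1/pole. Pole = -1.6. τ = -1/(-1.6) = 0.625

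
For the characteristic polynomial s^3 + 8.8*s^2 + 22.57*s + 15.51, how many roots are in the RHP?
s^3 + 8.8*s^2 + 22.57*s + 15.51 = (s + 4.7)(s + 1.1)(s + 3). Poles: -1.1, -3, -4.7. RHP poles (Re>0): 0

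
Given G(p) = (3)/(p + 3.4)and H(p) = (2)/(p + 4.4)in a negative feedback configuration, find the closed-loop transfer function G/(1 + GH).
Closed-loop T = G/(1+GH).
Numerator: G_num * H_den = 3*p + 13.2.
Denominator: G_den * H_den + G_num * H_num = (p^2 + 7.8*p + 14.96) + (6) = p^2 + 7.8*p + 20.96.
T(p) = (3*p + 13.2)/(p^2 + 7.8*p + 20.96)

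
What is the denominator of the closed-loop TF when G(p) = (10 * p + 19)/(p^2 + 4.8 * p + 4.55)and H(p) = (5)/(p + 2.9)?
Characteristic poly = G_den * H_den + G_num * H_num = (p^3 + 7.7*p^2 + 18.47*p + 13.195) + (50*p + 95) = p^3 + 7.7*p^2 + 68.47*p + 108.195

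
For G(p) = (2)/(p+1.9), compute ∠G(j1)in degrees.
Substitute p = j*1: G(j1) = 0.824295 - 0.433839j.
∠G(j1) = atan2(Im, Re) = atan2(-0.433839, 0.824295) = -27.76°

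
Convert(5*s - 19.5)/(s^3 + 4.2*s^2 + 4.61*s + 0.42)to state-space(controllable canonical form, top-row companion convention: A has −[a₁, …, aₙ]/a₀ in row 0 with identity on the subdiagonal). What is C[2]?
Reachable canonical form: C = numerator coefficients (right-aligned, zero-padded to length n).
num = 5*s - 19.5, C = [[0, 5, -19.5]].
C[2] = -19.5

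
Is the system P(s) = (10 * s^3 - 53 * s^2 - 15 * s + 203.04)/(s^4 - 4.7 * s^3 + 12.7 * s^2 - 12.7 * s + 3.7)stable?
Denominator: s^4 - 4.7*s^3 + 12.7*s^2 - 12.7*s + 3.7 = (s - 0.5)(s - 1)(s^2 - 3.2*s + 7.4). Poles: 0.5, 1, 1.6 + 2.2j, 1.6 - 2.2j. All Re(p)<0: No (unstable)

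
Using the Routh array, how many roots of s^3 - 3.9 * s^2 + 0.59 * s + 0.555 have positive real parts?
Routh array:
s^3: [1, 0.59]; s^2: [-3.9, 0.555]; s^1: [0.732308]; s^0: [0.555]
First column: [1, -3.9, 0.732308, 0.555]. Sign changes = RHP roots = 2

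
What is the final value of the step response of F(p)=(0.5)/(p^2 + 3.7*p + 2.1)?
FVT: lim_{t→∞} y(t) = lim_{p→0} p*Y(p) where Y(p) = F(p)/p.
= lim_{p→0} F(p) = F(0) = num(0)/den(0) = 0.5/2.1 = 0.2381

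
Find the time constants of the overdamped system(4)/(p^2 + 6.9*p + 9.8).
Overdamped: real poles at -2, -4.9. τ = -1/pole → τ₁ = 0.5, τ₂ = 0.2041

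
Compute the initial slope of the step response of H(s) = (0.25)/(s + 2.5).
IVT: y'(0⁺) = lim_{s→∞} s²·Y(s) = lim_{s→∞} s·H(s).
deg(num) = 0, deg(den) = 1, relative degree = 1, so s·H(s) → (leading num)/(leading den) = 0.25/1 = 0.25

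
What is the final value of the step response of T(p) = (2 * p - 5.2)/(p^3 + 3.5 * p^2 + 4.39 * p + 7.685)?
FVT: lim_{t→∞} y(t) = lim_{p→0} p*Y(p) where Y(p) = T(p)/p.
= lim_{p→0} T(p) = T(0) = num(0)/den(0) = -5.2/7.685 = -0.6766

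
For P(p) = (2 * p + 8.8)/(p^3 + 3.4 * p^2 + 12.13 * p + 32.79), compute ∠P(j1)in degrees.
Substitute p = j*1: P(j1) = 0.284405 - 0.0396538j.
∠P(j1) = atan2(Im, Re) = atan2(-0.0396538, 0.284405) = -7.94°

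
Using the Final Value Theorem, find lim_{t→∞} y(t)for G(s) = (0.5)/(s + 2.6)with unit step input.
FVT: lim_{t→∞} y(t) = lim_{s→0} s*Y(s) where Y(s) = G(s)/s.
= lim_{s→0} G(s) = G(0) = num(0)/den(0) = 0.5/2.6 = 0.1923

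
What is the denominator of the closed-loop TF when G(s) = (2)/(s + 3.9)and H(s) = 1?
Characteristic poly = G_den * H_den + G_num * H_num = (s + 3.9) + (2) = s + 5.9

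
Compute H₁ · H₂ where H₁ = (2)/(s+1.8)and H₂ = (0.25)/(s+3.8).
Series: H = H₁ · H₂ = (n₁·n₂)/(d₁·d₂).
Num: n₁·n₂ = 0.5. Den: d₁·d₂ = s^2 + 5.6*s + 6.84.
H(s) = (0.5)/(s^2 + 5.6*s + 6.84)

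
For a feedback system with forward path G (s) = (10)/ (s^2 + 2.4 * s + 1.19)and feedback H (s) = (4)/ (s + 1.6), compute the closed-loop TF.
Closed-loop T = G/(1+GH).
Numerator: G_num * H_den = 10*s + 16.
Denominator: G_den * H_den + G_num * H_num = (s^3 + 4*s^2 + 5.03*s + 1.904) + (40) = s^3 + 4*s^2 + 5.03*s + 41.904.
T(s) = (10*s + 16)/(s^3 + 4*s^2 + 5.03*s + 41.904)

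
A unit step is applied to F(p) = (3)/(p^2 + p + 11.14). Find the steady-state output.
FVT: lim_{t→∞} y(t) = lim_{p→0} p*Y(p) where Y(p) = F(p)/p.
= lim_{p→0} F(p) = F(0) = num(0)/den(0) = 3/11.14 = 0.2693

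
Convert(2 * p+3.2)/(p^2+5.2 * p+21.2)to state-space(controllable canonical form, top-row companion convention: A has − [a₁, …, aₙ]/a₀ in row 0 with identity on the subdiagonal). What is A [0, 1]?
Reachable canonical form for den = p^2 + 5.2*p + 21.2: top row of A = -[a₁,a₂,...,aₙ]/a₀, ones on the subdiagonal, zeros elsewhere.
A = [[-5.2, -21.2], [1, 0]].
A[0,1] = -21.2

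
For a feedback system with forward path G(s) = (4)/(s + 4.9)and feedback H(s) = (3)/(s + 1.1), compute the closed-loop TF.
Closed-loop T = G/(1+GH).
Numerator: G_num * H_den = 4*s + 4.4.
Denominator: G_den * H_den + G_num * H_num = (s^2 + 6*s + 5.39) + (12) = s^2 + 6*s + 17.39.
T(s) = (4*s + 4.4)/(s^2 + 6*s + 17.39)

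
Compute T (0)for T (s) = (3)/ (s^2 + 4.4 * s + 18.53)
DC gain = T(0) = num(0)/den(0) = 3/18.53 = 0.1619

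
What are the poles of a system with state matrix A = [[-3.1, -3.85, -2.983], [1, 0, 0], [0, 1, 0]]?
Eigenvalues solve det(λI - A) = 0.
Characteristic polynomial: λ^3 + 3.1*λ^2 + 3.85*λ + 2.983 = 0.
Factor: (λ + 1.9)(λ^2 + 1.2*λ + 1.57) = 0.
Roots: -0.6 + 1.1j, -0.6 - 1.1j, -1.9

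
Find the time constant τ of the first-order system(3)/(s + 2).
First-order system: τ = -1/pole. Pole = -2. τ = -1/(-2) = 0.5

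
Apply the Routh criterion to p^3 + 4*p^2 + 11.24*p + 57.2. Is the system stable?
Routh array:
p^3: [1, 11.24]; p^2: [4, 57.2]; p^1: [-3.06]; p^0: [57.2]
First column: [1, 4, -3.06, 57.2]. Sign changes = 2.
No, unstable (2 RHP root(s))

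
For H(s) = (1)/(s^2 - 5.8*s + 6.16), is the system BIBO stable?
Denominator: s^2 - 5.8*s + 6.16 = (s - 4.4)(s - 1.4). Poles: 1.4, 4.4. All Re(p)<0: No (unstable)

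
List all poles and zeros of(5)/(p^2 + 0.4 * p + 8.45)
Set denominator = 0: p^2 + 0.4*p + 8.45 = 0 → Poles: -0.2 + 2.9j, -0.2 - 2.9j
Numerator is a nonzero constant (5) → Zeros: none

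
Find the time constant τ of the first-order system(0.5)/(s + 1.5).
First-order system: τ = -1/pole. Pole = -1.5. τ = -1/(-1.5) = 0.6667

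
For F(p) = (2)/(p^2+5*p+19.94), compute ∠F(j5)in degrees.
Substitute p = j*5: F(j5) = -0.0155548 - 0.0768517j.
∠F(j5) = atan2(Im, Re) = atan2(-0.0768517, -0.0155548) = -101.44°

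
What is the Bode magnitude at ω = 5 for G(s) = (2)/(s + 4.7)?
Substitute s = j*5: G(j5) = 0.199618 - 0.212359j.
|G(j5)| = sqrt(Re² + Im²) = 0.2915.
20*log₁₀(0.2915) = -10.71 dB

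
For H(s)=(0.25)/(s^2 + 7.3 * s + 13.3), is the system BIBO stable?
Denominator: s^2 + 7.3*s + 13.3 = (s + 3.8)(s + 3.5). Poles: -3.5, -3.8. All Re(p)<0: Yes (stable)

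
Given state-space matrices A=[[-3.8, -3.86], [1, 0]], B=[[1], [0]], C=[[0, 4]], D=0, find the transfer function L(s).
L(s) = C(sI - A)⁻¹B + D.
Characteristic polynomial det(sI - A) = s^2 + 3.8*s + 3.86.
Numerator from C·adj(sI-A)·B + D·det(sI-A) = 4.
L(s) = (4)/(s^2 + 3.8*s + 3.86)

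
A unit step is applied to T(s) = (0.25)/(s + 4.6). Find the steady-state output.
FVT: lim_{t→∞} y(t) = lim_{s→0} s*Y(s) where Y(s) = T(s)/s.
= lim_{s→0} T(s) = T(0) = num(0)/den(0) = 0.25/4.6 = 0.05435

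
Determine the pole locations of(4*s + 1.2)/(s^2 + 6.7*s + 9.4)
Set denominator = 0: s^2 + 6.7*s + 9.4 = (s + 4.7)(s + 2) = 0 → Poles: -2, -4.7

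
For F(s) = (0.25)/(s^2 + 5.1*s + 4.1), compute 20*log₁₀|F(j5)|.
Substitute s = j*5: F(j5) = -0.00480654 - 0.00586444j.
|F(j5)| = sqrt(Re² + Im²) = 0.007583.
20*log₁₀(0.007583) = -42.40 dB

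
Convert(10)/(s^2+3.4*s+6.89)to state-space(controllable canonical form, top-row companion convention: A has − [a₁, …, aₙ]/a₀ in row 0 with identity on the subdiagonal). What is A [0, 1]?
Reachable canonical form for den = s^2 + 3.4*s + 6.89: top row of A = -[a₁,a₂,...,aₙ]/a₀, ones on the subdiagonal, zeros elsewhere.
A = [[-3.4, -6.89], [1, 0]].
A[0,1] = -6.89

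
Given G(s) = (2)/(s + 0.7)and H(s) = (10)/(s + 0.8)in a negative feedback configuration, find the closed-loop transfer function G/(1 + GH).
Closed-loop T = G/(1+GH).
Numerator: G_num * H_den = 2*s + 1.6.
Denominator: G_den * H_den + G_num * H_num = (s^2 + 1.5*s + 0.56) + (20) = s^2 + 1.5*s + 20.56.
T(s) = (2*s + 1.6)/(s^2 + 1.5*s + 20.56)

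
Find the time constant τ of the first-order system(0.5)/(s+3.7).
First-order system: τ = -1/pole. Pole = -3.7. τ = -1/(-3.7) = 0.2703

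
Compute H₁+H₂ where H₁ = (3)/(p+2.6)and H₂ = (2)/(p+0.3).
Parallel: H = H₁ + H₂ = (n₁·d₂ + n₂·d₁)/(d₁·d₂).
n₁·d₂ = 3*p + 0.9. n₂·d₁ = 2*p + 5.2. Sum = 5*p + 6.1. d₁·d₂ = p^2 + 2.9*p + 0.78.
H(p) = (5*p + 6.1)/(p^2 + 2.9*p + 0.78)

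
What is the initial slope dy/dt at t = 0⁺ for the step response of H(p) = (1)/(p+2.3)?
IVT: y'(0⁺) = lim_{p→∞} p²·Y(p) = lim_{p→∞} p·H(p).
deg(num) = 0, deg(den) = 1, relative degree = 1, so p·H(p) → (leading num)/(leading den) = 1/1 = 1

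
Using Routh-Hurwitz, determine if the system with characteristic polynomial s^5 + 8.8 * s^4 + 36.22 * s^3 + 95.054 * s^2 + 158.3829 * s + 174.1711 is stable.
Routh array:
s^5: [1, 36.22, 158.3829]; s^4: [8.8, 95.054, 174.1711]; s^3: [25.4184, 138.591]; s^2: [47.0731, 174.1711]; s^1: [44.5423]; s^0: [174.1711]
First column: [1, 8.8, 25.4184, 47.0731, 44.5423, 174.1711]. Sign changes = 0.
Yes, stable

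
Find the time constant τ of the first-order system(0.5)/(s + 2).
First-order system: τ = -1/pole. Pole = -2. τ = -1/(-2) = 0.5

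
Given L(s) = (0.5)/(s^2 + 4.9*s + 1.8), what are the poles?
Set denominator = 0: s^2 + 4.9*s + 1.8 = (s + 0.4)(s + 4.5) = 0 → Poles: -0.4, -4.5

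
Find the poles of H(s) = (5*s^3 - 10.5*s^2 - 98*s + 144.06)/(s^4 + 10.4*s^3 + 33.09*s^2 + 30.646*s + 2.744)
Set denominator = 0: s^4 + 10.4*s^3 + 33.09*s^2 + 30.646*s + 2.744 = (s + 4.9)(s + 4)(s + 1.4)(s + 0.1) = 0 → Poles: -0.1, -1.4, -4, -4.9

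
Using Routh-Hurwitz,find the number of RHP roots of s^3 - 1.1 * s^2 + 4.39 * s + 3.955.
Routh array:
s^3: [1, 4.39]; s^2: [-1.1, 3.955]; s^1: [7.98545]; s^0: [3.955]
First column: [1, -1.1, 7.98545, 3.955]. Sign changes = RHP roots = 2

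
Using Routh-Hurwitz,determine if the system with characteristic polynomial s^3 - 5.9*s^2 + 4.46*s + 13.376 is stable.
Routh array:
s^3: [1, 4.46]; s^2: [-5.9, 13.376]; s^1: [6.72712]; s^0: [13.376]
First column: [1, -5.9, 6.72712, 13.376]. Sign changes = 2.
No, unstable (2 RHP root(s))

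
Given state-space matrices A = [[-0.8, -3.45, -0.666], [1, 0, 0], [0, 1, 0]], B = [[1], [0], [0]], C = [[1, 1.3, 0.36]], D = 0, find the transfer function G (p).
G(p) = C(pI - A)⁻¹B + D.
Characteristic polynomial det(pI - A) = p^3 + 0.8*p^2 + 3.45*p + 0.666.
Numerator from C·adj(pI-A)·B + D·det(pI-A) = p^2 + 1.3*p + 0.36.
G(p) = (p^2 + 1.3*p + 0.36)/(p^3 + 0.8*p^2 + 3.45*p + 0.666)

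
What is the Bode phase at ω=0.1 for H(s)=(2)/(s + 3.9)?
Substitute s = j*0.1: H(j0.1) = 0.512484 - 0.0131406j.
∠H(j0.1) = atan2(Im, Re) = atan2(-0.0131406, 0.512484) = -1.47°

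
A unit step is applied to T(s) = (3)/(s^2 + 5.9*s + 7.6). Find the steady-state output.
FVT: lim_{t→∞} y(t) = lim_{s→0} s*Y(s) where Y(s) = T(s)/s.
= lim_{s→0} T(s) = T(0) = num(0)/den(0) = 3/7.6 = 0.3947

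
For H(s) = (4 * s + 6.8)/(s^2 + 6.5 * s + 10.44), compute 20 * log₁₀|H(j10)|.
Substitute s = j*10: H(j10) = 0.162583 - 0.32863j.
|H(j10)| = sqrt(Re² + Im²) = 0.3666.
20*log₁₀(0.3666) = -8.72 dB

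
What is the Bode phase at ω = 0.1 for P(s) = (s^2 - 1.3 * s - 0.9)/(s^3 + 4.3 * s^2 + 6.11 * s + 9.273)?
Substitute s = j*0.1: P(j0.1) = -0.0990896 - 0.00753579j.
∠P(j0.1) = atan2(Im, Re) = atan2(-0.00753579, -0.0990896) = -175.65°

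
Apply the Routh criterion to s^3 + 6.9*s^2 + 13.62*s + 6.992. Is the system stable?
Routh array:
s^3: [1, 13.62]; s^2: [6.9, 6.992]; s^1: [12.6067]; s^0: [6.992]
First column: [1, 6.9, 12.6067, 6.992]. Sign changes = 0.
Yes, stable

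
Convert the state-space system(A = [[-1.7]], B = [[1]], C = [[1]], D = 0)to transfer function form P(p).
P(p) = C(pI - A)⁻¹B + D.
Characteristic polynomial det(pI - A) = p + 1.7.
Numerator from C·adj(pI-A)·B + D·det(pI-A) = 1.
P(p) = (1)/(p + 1.7)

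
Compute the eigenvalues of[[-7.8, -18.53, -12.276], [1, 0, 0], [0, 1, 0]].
Eigenvalues solve det(λI - A) = 0.
Characteristic polynomial: λ^3 + 7.8*λ^2 + 18.53*λ + 12.276 = 0.
Factor: (λ + 3.1)(λ + 3.6)(λ + 1.1) = 0.
Roots: -1.1, -3.1, -3.6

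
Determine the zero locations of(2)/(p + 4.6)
Numerator is a nonzero constant (2) → Zeros: none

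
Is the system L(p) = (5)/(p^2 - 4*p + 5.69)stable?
Denominator: p^2 - 4*p + 5.69. Poles: 2 + 1.3j, 2 - 1.3j. All Re(p)<0: No (unstable)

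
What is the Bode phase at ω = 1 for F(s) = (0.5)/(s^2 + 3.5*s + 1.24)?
Substitute s = j*1: F(j1) = 0.00975007 - 0.142189j.
∠F(j1) = atan2(Im, Re) = atan2(-0.142189, 0.00975007) = -86.08°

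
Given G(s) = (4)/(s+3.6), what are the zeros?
Numerator is a nonzero constant (4) → Zeros: none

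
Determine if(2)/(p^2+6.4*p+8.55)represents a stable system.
Denominator: p^2 + 6.4*p + 8.55 = (p + 1.9)(p + 4.5). Poles: -1.9, -4.5. All Re(p)<0: Yes (stable)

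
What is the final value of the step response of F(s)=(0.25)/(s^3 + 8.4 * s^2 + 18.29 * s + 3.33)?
FVT: lim_{t→∞} y(t) = lim_{s→0} s*Y(s) where Y(s) = F(s)/s.
= lim_{s→0} F(s) = F(0) = num(0)/den(0) = 0.25/3.33 = 0.07508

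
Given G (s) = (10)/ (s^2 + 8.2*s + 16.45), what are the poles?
Set denominator = 0: s^2 + 8.2*s + 16.45 = (s + 4.7)(s + 3.5) = 0 → Poles: -3.5, -4.7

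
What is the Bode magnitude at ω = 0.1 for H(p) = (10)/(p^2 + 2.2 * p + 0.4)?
Substitute p = j*0.1: H(j0.1) = 19.4514 - 10.9726j.
|H(j0.1)| = sqrt(Re² + Im²) = 22.33.
20*log₁₀(22.33) = 26.98 dB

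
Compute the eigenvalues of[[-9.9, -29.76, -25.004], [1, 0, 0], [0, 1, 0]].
Eigenvalues solve det(λI - A) = 0.
Characteristic polynomial: λ^3 + 9.9*λ^2 + 29.76*λ + 25.004 = 0.
Factor: (λ + 3.8)(λ + 1.4)(λ + 4.7) = 0.
Roots: -1.4, -3.8, -4.7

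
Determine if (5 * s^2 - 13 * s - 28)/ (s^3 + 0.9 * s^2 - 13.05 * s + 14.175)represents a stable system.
Denominator: s^3 + 0.9*s^2 - 13.05*s + 14.175 = (s - 2.1)(s + 4.5)(s - 1.5). Poles: -4.5, 1.5, 2.1. All Re(p)<0: No (unstable)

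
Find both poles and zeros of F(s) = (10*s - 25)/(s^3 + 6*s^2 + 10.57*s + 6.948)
Set denominator = 0: s^3 + 6*s^2 + 10.57*s + 6.948 = (s + 3.6)(s^2 + 2.4*s + 1.93) = 0 → Poles: -1.2 + 0.7j, -1.2 - 0.7j, -3.6
Set numerator = 0: 10*s - 25 = 0 → Zeros: 2.5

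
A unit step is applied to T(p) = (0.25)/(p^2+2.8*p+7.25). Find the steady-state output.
FVT: lim_{t→∞} y(t) = lim_{p→0} p*Y(p) where Y(p) = T(p)/p.
= lim_{p→0} T(p) = T(0) = num(0)/den(0) = 0.25/7.25 = 0.03448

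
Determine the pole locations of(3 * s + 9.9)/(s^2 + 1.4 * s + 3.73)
Set denominator = 0: s^2 + 1.4*s + 3.73 = 0 → Poles: -0.7 + 1.8j, -0.7 - 1.8j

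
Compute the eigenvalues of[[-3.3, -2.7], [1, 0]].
Eigenvalues solve det(λI - A) = 0.
Characteristic polynomial: λ^2 + 3.3*λ + 2.7 = 0.
Factor: (λ + 1.8)(λ + 1.5) = 0.
Roots: -1.5, -1.8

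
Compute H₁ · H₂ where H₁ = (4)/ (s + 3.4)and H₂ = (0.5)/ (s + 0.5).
Series: H = H₁ · H₂ = (n₁·n₂)/(d₁·d₂).
Num: n₁·n₂ = 2. Den: d₁·d₂ = s^2 + 3.9*s + 1.7.
H(s) = (2)/(s^2 + 3.9*s + 1.7)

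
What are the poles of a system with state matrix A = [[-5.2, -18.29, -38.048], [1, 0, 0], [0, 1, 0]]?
Eigenvalues solve det(λI - A) = 0.
Characteristic polynomial: λ^3 + 5.2*λ^2 + 18.29*λ + 38.048 = 0.
Factor: (λ + 3.2)(λ^2 + 2*λ + 11.89) = 0.
Roots: -1 + 3.3j, -1 - 3.3j, -3.2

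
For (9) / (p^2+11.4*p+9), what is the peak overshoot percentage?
Standard form: ωn²/(p²+2ζωn·p+ωn²) → ωn = 3, ζ = 1.9.
ζ ≥ 1, so the response is non-oscillatory: peak overshoot = 0%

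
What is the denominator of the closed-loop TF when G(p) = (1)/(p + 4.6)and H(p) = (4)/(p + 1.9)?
Characteristic poly = G_den * H_den + G_num * H_num = (p^2 + 6.5*p + 8.74) + (4) = p^2 + 6.5*p + 12.74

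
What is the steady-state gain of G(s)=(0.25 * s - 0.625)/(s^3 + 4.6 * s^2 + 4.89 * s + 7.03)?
DC gain = G(0) = num(0)/den(0) = -0.625/7.03 = -0.0889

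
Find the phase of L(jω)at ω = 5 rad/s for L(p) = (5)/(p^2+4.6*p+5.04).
Substitute p = j*5: L(j5) = -0.107612 - 0.124002j.
∠L(j5) = atan2(Im, Re) = atan2(-0.124002, -0.107612) = -130.95°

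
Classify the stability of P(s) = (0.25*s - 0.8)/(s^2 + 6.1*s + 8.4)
Denominator: s^2 + 6.1*s + 8.4 = (s + 2.1)(s + 4). Poles: -2.1, -4. Stable (all poles in LHP)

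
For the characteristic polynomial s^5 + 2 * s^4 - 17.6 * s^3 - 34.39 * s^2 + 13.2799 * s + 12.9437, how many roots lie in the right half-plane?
Factor: s^5 + 2*s^4 - 17.6*s^3 - 34.39*s^2 + 13.2799*s + 12.9437 = (s - 4.1)(s + 4.1)(s + 0.5)(s + 2.2)(s - 0.7).
Roots: -0.5, -2.2, -4.1, 0.7, 4.1.
RHP roots (Re>0): 2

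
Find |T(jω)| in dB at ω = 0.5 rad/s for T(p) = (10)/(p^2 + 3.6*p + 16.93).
Substitute p = j*0.5: T(j0.5) = 0.592619 - 0.0639517j.
|T(j0.5)| = sqrt(Re² + Im²) = 0.5961.
20*log₁₀(0.5961) = -4.49 dB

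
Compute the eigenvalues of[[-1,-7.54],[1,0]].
Eigenvalues solve det(λI - A) = 0.
Characteristic polynomial: λ^2 + λ + 7.54 = 0.
Roots: -0.5 + 2.7j, -0.5 - 2.7j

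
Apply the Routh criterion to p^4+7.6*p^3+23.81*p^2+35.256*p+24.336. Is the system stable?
Routh array:
p^4: [1, 23.81, 24.336]; p^3: [7.6, 35.256]; p^2: [19.1711, 24.336]; p^1: [25.6085]; p^0: [24.336]
First column: [1, 7.6, 19.1711, 25.6085, 24.336]. Sign changes = 0.
Yes, stable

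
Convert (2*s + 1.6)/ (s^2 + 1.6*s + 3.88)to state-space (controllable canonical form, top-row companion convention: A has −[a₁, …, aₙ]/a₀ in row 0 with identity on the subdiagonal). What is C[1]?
Reachable canonical form: C = numerator coefficients (right-aligned, zero-padded to length n).
num = 2*s + 1.6, C = [[2, 1.6]].
C[1] = 1.6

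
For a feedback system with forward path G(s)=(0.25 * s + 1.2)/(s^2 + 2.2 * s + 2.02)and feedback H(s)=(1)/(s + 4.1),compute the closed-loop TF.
Closed-loop T = G/(1+GH).
Numerator: G_num * H_den = 0.25*s^2 + 2.225*s + 4.92.
Denominator: G_den * H_den + G_num * H_num = (s^3 + 6.3*s^2 + 11.04*s + 8.282) + (0.25*s + 1.2) = s^3 + 6.3*s^2 + 11.29*s + 9.482.
T(s) = (0.25*s^2 + 2.225*s + 4.92)/(s^3 + 6.3*s^2 + 11.29*s + 9.482)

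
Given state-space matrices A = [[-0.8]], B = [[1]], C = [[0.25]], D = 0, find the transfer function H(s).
H(s) = C(sI - A)⁻¹B + D.
Characteristic polynomial det(sI - A) = s + 0.8.
Numerator from C·adj(sI-A)·B + D·det(sI-A) = 0.25.
H(s) = (0.25)/(s + 0.8)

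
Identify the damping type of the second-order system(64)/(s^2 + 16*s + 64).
Standard form: ωn²/(s²+2ζωn·s+ωn²) gives ωn=8, ζ=1.
Critically damped (ζ = 1)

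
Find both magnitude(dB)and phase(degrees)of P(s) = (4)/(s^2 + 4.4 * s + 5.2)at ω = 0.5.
Substitute s = j*0.5: P(j0.5) = 0.674789 - 0.299906j.
|P| = 20*log₁₀(sqrt(Re²+Im²)) = -2.63 dB.
∠P = atan2(Im, Re) = -23.96°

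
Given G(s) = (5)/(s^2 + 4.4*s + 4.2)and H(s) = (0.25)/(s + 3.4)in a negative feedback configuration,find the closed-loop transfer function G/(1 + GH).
Closed-loop T = G/(1+GH).
Numerator: G_num * H_den = 5*s + 17.
Denominator: G_den * H_den + G_num * H_num = (s^3 + 7.8*s^2 + 19.16*s + 14.28) + (1.25) = s^3 + 7.8*s^2 + 19.16*s + 15.53.
T(s) = (5*s + 17)/(s^3 + 7.8*s^2 + 19.16*s + 15.53)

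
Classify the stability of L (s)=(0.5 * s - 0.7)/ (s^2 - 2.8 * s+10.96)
Denominator: s^2 - 2.8*s + 10.96. Poles: 1.4 + 3j, 1.4 - 3j. Unstable (2 pole(s) in RHP)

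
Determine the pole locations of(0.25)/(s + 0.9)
Set denominator = 0: s + 0.9 = 0 → Poles: -0.9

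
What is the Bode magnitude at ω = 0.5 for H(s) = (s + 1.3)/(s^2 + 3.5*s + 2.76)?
Substitute s = j*0.5: H(j0.5) = 0.441971 - 0.108944j.
|H(j0.5)| = sqrt(Re² + Im²) = 0.4552.
20*log₁₀(0.4552) = -6.84 dB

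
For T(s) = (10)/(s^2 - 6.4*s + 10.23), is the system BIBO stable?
Denominator: s^2 - 6.4*s + 10.23 = (s - 3.1)(s - 3.3). Poles: 3.1, 3.3. All Re(p)<0: No (unstable)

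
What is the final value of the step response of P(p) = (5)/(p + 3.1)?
FVT: lim_{t→∞} y(t) = lim_{p→0} p*Y(p) where Y(p) = P(p)/p.
= lim_{p→0} P(p) = P(0) = num(0)/den(0) = 5/3.1 = 1.613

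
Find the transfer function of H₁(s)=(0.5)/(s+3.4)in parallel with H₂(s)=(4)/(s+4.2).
Parallel: H = H₁ + H₂ = (n₁·d₂ + n₂·d₁)/(d₁·d₂).
n₁·d₂ = 0.5*s + 2.1. n₂·d₁ = 4*s + 13.6. Sum = 4.5*s + 15.7. d₁·d₂ = s^2 + 7.6*s + 14.28.
H(s) = (4.5*s + 15.7)/(s^2 + 7.6*s + 14.28)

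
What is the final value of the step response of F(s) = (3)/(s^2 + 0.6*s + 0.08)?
FVT: lim_{t→∞} y(t) = lim_{s→0} s*Y(s) where Y(s) = F(s)/s.
= lim_{s→0} F(s) = F(0) = num(0)/den(0) = 3/0.08 = 37.5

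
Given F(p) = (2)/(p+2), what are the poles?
Set denominator = 0: p + 2 = 0 → Poles: -2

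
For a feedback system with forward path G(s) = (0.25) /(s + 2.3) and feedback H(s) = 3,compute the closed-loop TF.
Closed-loop T = G/(1+GH).
Numerator: G_num * H_den = 0.25.
Denominator: G_den * H_den + G_num * H_num = (s + 2.3) + (0.75) = s + 3.05.
T(s) = (0.25)/(s + 3.05)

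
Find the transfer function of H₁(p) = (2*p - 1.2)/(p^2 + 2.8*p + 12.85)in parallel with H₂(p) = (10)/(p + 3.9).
Parallel: H = H₁ + H₂ = (n₁·d₂ + n₂·d₁)/(d₁·d₂).
n₁·d₂ = 2*p^2 + 6.6*p - 4.68. n₂·d₁ = 10*p^2 + 28*p + 128.5. Sum = 12*p^2 + 34.6*p + 123.82. d₁·d₂ = p^3 + 6.7*p^2 + 23.77*p + 50.115.
H(p) = (12*p^2 + 34.6*p + 123.82)/(p^3 + 6.7*p^2 + 23.77*p + 50.115)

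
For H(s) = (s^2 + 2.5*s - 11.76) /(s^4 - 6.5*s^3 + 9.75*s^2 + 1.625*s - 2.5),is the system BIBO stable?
Denominator: s^4 - 6.5*s^3 + 9.75*s^2 + 1.625*s - 2.5 = (s - 0.5)(s - 4)(s - 2.5)(s + 0.5). Poles: -0.5, 0.5, 2.5, 4. All Re(p)<0: No (unstable)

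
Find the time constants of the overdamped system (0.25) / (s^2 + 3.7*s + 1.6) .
Overdamped: real poles at -0.5, -3.2. τ = -1/pole → τ₁ = 2, τ₂ = 0.3125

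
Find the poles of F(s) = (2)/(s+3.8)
Set denominator = 0: s + 3.8 = 0 → Poles: -3.8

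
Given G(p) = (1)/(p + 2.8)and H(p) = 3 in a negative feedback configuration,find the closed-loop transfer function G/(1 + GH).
Closed-loop T = G/(1+GH).
Numerator: G_num * H_den = 1.
Denominator: G_den * H_den + G_num * H_num = (p + 2.8) + (3) = p + 5.8.
T(p) = (1)/(p + 5.8)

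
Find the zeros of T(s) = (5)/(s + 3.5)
Numerator is a nonzero constant (5) → Zeros: none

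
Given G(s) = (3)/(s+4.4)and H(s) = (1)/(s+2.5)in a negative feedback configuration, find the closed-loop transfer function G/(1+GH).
Closed-loop T = G/(1+GH).
Numerator: G_num * H_den = 3*s + 7.5.
Denominator: G_den * H_den + G_num * H_num = (s^2 + 6.9*s + 11) + (3) = s^2 + 6.9*s + 14.
T(s) = (3*s + 7.5)/(s^2 + 6.9*s + 14)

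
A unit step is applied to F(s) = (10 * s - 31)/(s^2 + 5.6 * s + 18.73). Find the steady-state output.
FVT: lim_{t→∞} y(t) = lim_{s→0} s*Y(s) where Y(s) = F(s)/s.
= lim_{s→0} F(s) = F(0) = num(0)/den(0) = -31/18.73 = -1.655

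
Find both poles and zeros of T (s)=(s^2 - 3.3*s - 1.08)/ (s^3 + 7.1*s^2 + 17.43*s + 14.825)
Set denominator = 0: s^3 + 7.1*s^2 + 17.43*s + 14.825 = (s + 2.5)(s^2 + 4.6*s + 5.93) = 0 → Poles: -2.3 + 0.8j, -2.3 - 0.8j, -2.5
Set numerator = 0: s^2 - 3.3*s - 1.08 = (s - 3.6)(s + 0.3) = 0 → Zeros: -0.3, 3.6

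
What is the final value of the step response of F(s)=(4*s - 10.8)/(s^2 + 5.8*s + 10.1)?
FVT: lim_{t→∞} y(t) = lim_{s→0} s*Y(s) where Y(s) = F(s)/s.
= lim_{s→0} F(s) = F(0) = num(0)/den(0) = -10.8/10.1 = -1.069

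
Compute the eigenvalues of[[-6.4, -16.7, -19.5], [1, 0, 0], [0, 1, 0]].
Eigenvalues solve det(λI - A) = 0.
Characteristic polynomial: λ^3 + 6.4*λ^2 + 16.7*λ + 19.5 = 0.
Factor: (λ + 3)(λ^2 + 3.4*λ + 6.5) = 0.
Roots: -1.7 + 1.9j, -1.7 - 1.9j, -3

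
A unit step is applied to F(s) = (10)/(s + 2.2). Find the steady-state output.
FVT: lim_{t→∞} y(t) = lim_{s→0} s*Y(s) where Y(s) = F(s)/s.
= lim_{s→0} F(s) = F(0) = num(0)/den(0) = 10/2.2 = 4.545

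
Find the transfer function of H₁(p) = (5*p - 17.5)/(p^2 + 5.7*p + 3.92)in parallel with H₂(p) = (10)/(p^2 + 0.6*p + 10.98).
Parallel: H = H₁ + H₂ = (n₁·d₂ + n₂·d₁)/(d₁·d₂).
n₁·d₂ = 5*p^3 - 14.5*p^2 + 44.4*p - 192.15. n₂·d₁ = 10*p^2 + 57*p + 39.2. Sum = 5*p^3 - 4.5*p^2 + 101.4*p - 152.95. d₁·d₂ = p^4 + 6.3*p^3 + 18.32*p^2 + 64.938*p + 43.0416.
H(p) = (5*p^3 - 4.5*p^2 + 101.4*p - 152.95)/(p^4 + 6.3*p^3 + 18.32*p^2 + 64.938*p + 43.0416)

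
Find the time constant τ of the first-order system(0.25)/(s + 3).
First-order system: τ = -1/pole. Pole = -3. τ = -1/(-3) = 0.3333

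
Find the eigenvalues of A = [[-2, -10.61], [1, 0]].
Eigenvalues solve det(λI - A) = 0.
Characteristic polynomial: λ^2 + 2*λ + 10.61 = 0.
Roots: -1 + 3.1j, -1 - 3.1j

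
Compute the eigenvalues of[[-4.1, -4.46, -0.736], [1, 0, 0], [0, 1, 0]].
Eigenvalues solve det(λI - A) = 0.
Characteristic polynomial: λ^3 + 4.1*λ^2 + 4.46*λ + 0.736 = 0.
Factor: (λ + 2.3)(λ + 1.6)(λ + 0.2) = 0.
Roots: -0.2, -1.6, -2.3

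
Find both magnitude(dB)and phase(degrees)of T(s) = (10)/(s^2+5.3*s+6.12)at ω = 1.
Substitute s = j*1: T(j1) = 0.942833 - 0.97598j.
|T| = 20*log₁₀(sqrt(Re²+Im²)) = 2.65 dB.
∠T = atan2(Im, Re) = -45.99°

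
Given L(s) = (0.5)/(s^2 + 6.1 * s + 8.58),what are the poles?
Set denominator = 0: s^2 + 6.1*s + 8.58 = (s + 3.9)(s + 2.2) = 0 → Poles: -2.2, -3.9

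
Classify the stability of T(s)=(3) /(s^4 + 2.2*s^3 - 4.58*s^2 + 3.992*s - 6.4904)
Denominator: s^4 + 2.2*s^3 - 4.58*s^2 + 3.992*s - 6.4904 = (s - 1.4)(s + 3.8)(s^2 - 0.2*s + 1.22). Poles: -3.8, 0.1 + 1.1j, 0.1 - 1.1j, 1.4. Unstable (3 pole(s) in RHP)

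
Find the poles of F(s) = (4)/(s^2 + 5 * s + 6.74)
Set denominator = 0: s^2 + 5*s + 6.74 = 0 → Poles: -2.5 + 0.7j, -2.5 - 0.7j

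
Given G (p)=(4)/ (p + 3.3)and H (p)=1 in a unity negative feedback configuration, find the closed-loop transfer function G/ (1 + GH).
Closed-loop T = G/(1+GH).
Numerator: G_num * H_den = 4.
Denominator: G_den * H_den + G_num * H_num = (p + 3.3) + (4) = p + 7.3.
T(p) = (4)/(p + 7.3)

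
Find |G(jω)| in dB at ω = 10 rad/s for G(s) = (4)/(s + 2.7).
Substitute s = j*10: G(j10) = 0.100662 - 0.372821j.
|G(j10)| = sqrt(Re² + Im²) = 0.3862.
20*log₁₀(0.3862) = -8.26 dB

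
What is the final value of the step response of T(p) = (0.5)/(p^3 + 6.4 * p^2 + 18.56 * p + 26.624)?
FVT: lim_{t→∞} y(t) = lim_{p→0} p*Y(p) where Y(p) = T(p)/p.
= lim_{p→0} T(p) = T(0) = num(0)/den(0) = 0.5/26.624 = 0.01878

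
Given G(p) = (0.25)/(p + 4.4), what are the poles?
Set denominator = 0: p + 4.4 = 0 → Poles: -4.4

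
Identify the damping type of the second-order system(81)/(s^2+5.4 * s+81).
Standard form: ωn²/(s²+2ζωn·s+ωn²) gives ωn=9, ζ=0.3.
Underdamped (ζ = 0.3 < 1)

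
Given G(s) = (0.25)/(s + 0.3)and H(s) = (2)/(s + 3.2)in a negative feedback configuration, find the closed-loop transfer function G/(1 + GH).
Closed-loop T = G/(1+GH).
Numerator: G_num * H_den = 0.25*s + 0.8.
Denominator: G_den * H_den + G_num * H_num = (s^2 + 3.5*s + 0.96) + (0.5) = s^2 + 3.5*s + 1.46.
T(s) = (0.25*s + 0.8)/(s^2 + 3.5*s + 1.46)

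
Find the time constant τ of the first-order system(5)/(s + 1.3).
First-order system: τ = -1/pole. Pole = -1.3. τ = -1/(-1.3) = 0.7692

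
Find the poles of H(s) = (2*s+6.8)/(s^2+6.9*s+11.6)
Set denominator = 0: s^2 + 6.9*s + 11.6 = (s + 4)(s + 2.9) = 0 → Poles: -2.9, -4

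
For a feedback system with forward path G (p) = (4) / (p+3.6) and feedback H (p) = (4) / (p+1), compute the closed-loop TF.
Closed-loop T = G/(1+GH).
Numerator: G_num * H_den = 4*p + 4.
Denominator: G_den * H_den + G_num * H_num = (p^2 + 4.6*p + 3.6) + (16) = p^2 + 4.6*p + 19.6.
T(p) = (4*p + 4)/(p^2 + 4.6*p + 19.6)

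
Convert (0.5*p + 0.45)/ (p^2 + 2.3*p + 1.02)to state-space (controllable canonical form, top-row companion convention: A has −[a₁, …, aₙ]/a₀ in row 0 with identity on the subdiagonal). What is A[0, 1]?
Reachable canonical form for den = p^2 + 2.3*p + 1.02: top row of A = -[a₁,a₂,...,aₙ]/a₀, ones on the subdiagonal, zeros elsewhere.
A = [[-2.3, -1.02], [1, 0]].
A[0,1] = -1.02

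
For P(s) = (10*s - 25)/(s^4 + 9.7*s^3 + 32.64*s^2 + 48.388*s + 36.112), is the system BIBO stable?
Denominator: s^4 + 9.7*s^3 + 32.64*s^2 + 48.388*s + 36.112 = (s + 4)(s + 3.7)(s^2 + 2*s + 2.44). Poles: -1 + 1.2j, -1 - 1.2j, -3.7, -4. All Re(p)<0: Yes (stable)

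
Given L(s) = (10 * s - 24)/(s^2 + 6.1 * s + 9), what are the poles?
Set denominator = 0: s^2 + 6.1*s + 9 = (s + 3.6)(s + 2.5) = 0 → Poles: -2.5, -3.6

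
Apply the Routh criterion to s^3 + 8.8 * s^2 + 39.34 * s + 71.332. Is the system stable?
Routh array:
s^3: [1, 39.34]; s^2: [8.8, 71.332]; s^1: [31.2341]; s^0: [71.332]
First column: [1, 8.8, 31.2341, 71.332]. Sign changes = 0.
Yes, stable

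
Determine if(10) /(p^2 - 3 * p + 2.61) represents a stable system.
Denominator: p^2 - 3*p + 2.61. Poles: 1.5 + 0.6j, 1.5 - 0.6j. All Re(p)<0: No (unstable)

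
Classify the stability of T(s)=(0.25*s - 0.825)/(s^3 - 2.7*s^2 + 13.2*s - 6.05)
Denominator: s^3 - 2.7*s^2 + 13.2*s - 6.05 = (s - 0.5)(s^2 - 2.2*s + 12.1). Poles: 0.5, 1.1 + 3.3j, 1.1 - 3.3j. Unstable (3 pole(s) in RHP)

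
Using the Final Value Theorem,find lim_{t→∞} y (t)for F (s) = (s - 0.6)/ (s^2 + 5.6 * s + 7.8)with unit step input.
FVT: lim_{t→∞} y(t) = lim_{s→0} s*Y(s) where Y(s) = F(s)/s.
= lim_{s→0} F(s) = F(0) = num(0)/den(0) = -0.6/7.8 = -0.07692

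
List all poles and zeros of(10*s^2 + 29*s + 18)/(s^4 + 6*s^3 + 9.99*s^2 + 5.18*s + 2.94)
Set denominator = 0: s^4 + 6*s^3 + 9.99*s^2 + 5.18*s + 2.94 = (s + 3.5)(s + 2.1)(s^2 + 0.4*s + 0.4) = 0 → Poles: -0.2 + 0.6j, -0.2 - 0.6j, -2.1, -3.5
Set numerator = 0: 10*s^2 + 29*s + 18 = 10*(s + 2)(s + 0.9) = 0 → Zeros: -0.9, -2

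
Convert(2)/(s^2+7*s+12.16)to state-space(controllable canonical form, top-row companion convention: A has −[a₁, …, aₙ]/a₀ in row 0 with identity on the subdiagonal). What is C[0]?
Reachable canonical form: C = numerator coefficients (right-aligned, zero-padded to length n).
num = 2, C = [[0, 2]].
C[0] = 0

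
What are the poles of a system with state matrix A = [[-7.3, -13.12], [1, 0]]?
Eigenvalues solve det(λI - A) = 0.
Characteristic polynomial: λ^2 + 7.3*λ + 13.12 = 0.
Factor: (λ + 3.2)(λ + 4.1) = 0.
Roots: -3.2, -4.1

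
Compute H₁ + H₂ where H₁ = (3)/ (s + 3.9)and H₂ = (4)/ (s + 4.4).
Parallel: H = H₁ + H₂ = (n₁·d₂ + n₂·d₁)/(d₁·d₂).
n₁·d₂ = 3*s + 13.2. n₂·d₁ = 4*s + 15.6. Sum = 7*s + 28.8. d₁·d₂ = s^2 + 8.3*s + 17.16.
H(s) = (7*s + 28.8)/(s^2 + 8.3*s + 17.16)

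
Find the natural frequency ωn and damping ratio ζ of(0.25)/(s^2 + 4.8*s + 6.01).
Underdamped: complex pole -2.4 + 0.5j. ωn = |pole| = 2.452, ζ = -Re(pole)/ωn = 0.979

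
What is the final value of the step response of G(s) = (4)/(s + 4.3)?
FVT: lim_{t→∞} y(t) = lim_{s→0} s*Y(s) where Y(s) = G(s)/s.
= lim_{s→0} G(s) = G(0) = num(0)/den(0) = 4/4.3 = 0.9302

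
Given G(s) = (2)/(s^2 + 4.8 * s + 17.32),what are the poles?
Set denominator = 0: s^2 + 4.8*s + 17.32 = 0 → Poles: -2.4 + 3.4j, -2.4 - 3.4j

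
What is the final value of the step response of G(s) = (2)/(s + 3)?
FVT: lim_{t→∞} y(t) = lim_{s→0} s*Y(s) where Y(s) = G(s)/s.
= lim_{s→0} G(s) = G(0) = num(0)/den(0) = 2/3 = 0.6667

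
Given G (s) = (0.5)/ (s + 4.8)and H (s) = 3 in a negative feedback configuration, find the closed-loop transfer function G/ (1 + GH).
Closed-loop T = G/(1+GH).
Numerator: G_num * H_den = 0.5.
Denominator: G_den * H_den + G_num * H_num = (s + 4.8) + (1.5) = s + 6.3.
T(s) = (0.5)/(s + 6.3)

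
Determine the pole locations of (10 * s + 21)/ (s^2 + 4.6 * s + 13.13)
Set denominator = 0: s^2 + 4.6*s + 13.13 = 0 → Poles: -2.3 + 2.8j, -2.3 - 2.8j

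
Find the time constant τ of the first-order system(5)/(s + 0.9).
First-order system: τ = -1/pole. Pole = -0.9. τ = -1/(-0.9) = 1.111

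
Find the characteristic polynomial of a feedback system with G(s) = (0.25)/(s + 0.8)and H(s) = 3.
Characteristic poly = G_den * H_den + G_num * H_num = (s + 0.8) + (0.75) = s + 1.55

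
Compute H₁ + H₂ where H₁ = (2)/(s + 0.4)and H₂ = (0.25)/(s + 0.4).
Parallel: H = H₁ + H₂ = (n₁·d₂ + n₂·d₁)/(d₁·d₂).
n₁·d₂ = 2*s + 0.8. n₂·d₁ = 0.25*s + 0.1. Sum = 2.25*s + 0.9. d₁·d₂ = s^2 + 0.8*s + 0.16.
H(s) = (2.25*s + 0.9)/(s^2 + 0.8*s + 0.16)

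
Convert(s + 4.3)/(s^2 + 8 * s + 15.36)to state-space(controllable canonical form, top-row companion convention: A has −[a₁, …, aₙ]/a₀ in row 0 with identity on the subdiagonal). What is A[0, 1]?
Reachable canonical form for den = s^2 + 8*s + 15.36: top row of A = -[a₁,a₂,...,aₙ]/a₀, ones on the subdiagonal, zeros elsewhere.
A = [[-8, -15.36], [1, 0]].
A[0,1] = -15.36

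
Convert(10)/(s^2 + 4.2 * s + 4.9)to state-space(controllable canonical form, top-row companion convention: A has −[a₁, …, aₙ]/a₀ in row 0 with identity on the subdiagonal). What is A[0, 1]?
Reachable canonical form for den = s^2 + 4.2*s + 4.9: top row of A = -[a₁,a₂,...,aₙ]/a₀, ones on the subdiagonal, zeros elsewhere.
A = [[-4.2, -4.9], [1, 0]].
A[0,1] = -4.9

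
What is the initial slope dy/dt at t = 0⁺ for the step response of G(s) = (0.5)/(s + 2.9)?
IVT: y'(0⁺) = lim_{s→∞} s²·Y(s) = lim_{s→∞} s·G(s).
deg(num) = 0, deg(den) = 1, relative degree = 1, so s·G(s) → (leading num)/(leading den) = 0.5/1 = 0.5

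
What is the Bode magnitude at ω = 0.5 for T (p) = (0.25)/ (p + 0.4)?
Substitute p = j*0.5: T(j0.5) = 0.243902 - 0.304878j.
|T(j0.5)| = sqrt(Re² + Im²) = 0.3904.
20*log₁₀(0.3904) = -8.17 dB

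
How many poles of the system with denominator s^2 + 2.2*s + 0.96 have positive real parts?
s^2 + 2.2*s + 0.96 = (s + 0.6)(s + 1.6). Poles: -0.6, -1.6. RHP poles (Re>0): 0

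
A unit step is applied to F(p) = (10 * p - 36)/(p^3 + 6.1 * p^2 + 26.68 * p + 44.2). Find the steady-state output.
FVT: lim_{t→∞} y(t) = lim_{p→0} p*Y(p) where Y(p) = F(p)/p.
= lim_{p→0} F(p) = F(0) = num(0)/den(0) = -36/44.2 = -0.8145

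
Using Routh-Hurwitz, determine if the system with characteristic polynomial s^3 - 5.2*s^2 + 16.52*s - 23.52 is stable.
Routh array:
s^3: [1, 16.52]; s^2: [-5.2, -23.52]; s^1: [11.9969]; s^0: [-23.52]
First column: [1, -5.2, 11.9969, -23.52]. Sign changes = 3.
No, unstable (3 RHP root(s))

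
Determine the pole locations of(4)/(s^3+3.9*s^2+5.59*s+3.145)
Set denominator = 0: s^3 + 3.9*s^2 + 5.59*s + 3.145 = (s + 1.7)(s^2 + 2.2*s + 1.85) = 0 → Poles: -1.1 + 0.8j, -1.1 - 0.8j, -1.7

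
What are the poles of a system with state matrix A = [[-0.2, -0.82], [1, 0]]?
Eigenvalues solve det(λI - A) = 0.
Characteristic polynomial: λ^2 + 0.2*λ + 0.82 = 0.
Roots: -0.1 + 0.9j, -0.1 - 0.9j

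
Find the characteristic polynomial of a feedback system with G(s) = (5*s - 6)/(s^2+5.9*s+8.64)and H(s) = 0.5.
Characteristic poly = G_den * H_den + G_num * H_num = (s^2 + 5.9*s + 8.64) + (2.5*s - 3) = s^2 + 8.4*s + 5.64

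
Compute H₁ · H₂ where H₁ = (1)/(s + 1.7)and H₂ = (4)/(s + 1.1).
Series: H = H₁ · H₂ = (n₁·n₂)/(d₁·d₂).
Num: n₁·n₂ = 4. Den: d₁·d₂ = s^2 + 2.8*s + 1.87.
H(s) = (4)/(s^2 + 2.8*s + 1.87)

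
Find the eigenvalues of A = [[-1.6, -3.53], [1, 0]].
Eigenvalues solve det(λI - A) = 0.
Characteristic polynomial: λ^2 + 1.6*λ + 3.53 = 0.
Roots: -0.8 + 1.7j, -0.8 - 1.7j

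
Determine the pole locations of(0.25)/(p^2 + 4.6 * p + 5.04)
Set denominator = 0: p^2 + 4.6*p + 5.04 = (p + 1.8)(p + 2.8) = 0 → Poles: -1.8, -2.8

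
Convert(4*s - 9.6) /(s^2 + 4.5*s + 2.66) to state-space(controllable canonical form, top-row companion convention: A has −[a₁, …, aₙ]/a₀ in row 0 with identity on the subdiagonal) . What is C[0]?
Reachable canonical form: C = numerator coefficients (right-aligned, zero-padded to length n).
num = 4*s - 9.6, C = [[4, -9.6]].
C[0] = 4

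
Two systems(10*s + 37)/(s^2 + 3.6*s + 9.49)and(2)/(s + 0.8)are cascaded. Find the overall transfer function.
Series: H = H₁ · H₂ = (n₁·n₂)/(d₁·d₂).
Num: n₁·n₂ = 20*s + 74. Den: d₁·d₂ = s^3 + 4.4*s^2 + 12.37*s + 7.592.
H(s) = (20*s + 74)/(s^3 + 4.4*s^2 + 12.37*s + 7.592)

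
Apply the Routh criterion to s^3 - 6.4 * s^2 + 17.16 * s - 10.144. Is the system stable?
Routh array:
s^3: [1, 17.16]; s^2: [-6.4, -10.144]; s^1: [15.575]; s^0: [-10.144]
First column: [1, -6.4, 15.575, -10.144]. Sign changes = 3.
No, unstable (3 RHP root(s))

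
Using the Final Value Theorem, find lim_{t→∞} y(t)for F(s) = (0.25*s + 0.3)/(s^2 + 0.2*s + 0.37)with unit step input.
FVT: lim_{t→∞} y(t) = lim_{s→0} s*Y(s) where Y(s) = F(s)/s.
= lim_{s→0} F(s) = F(0) = num(0)/den(0) = 0.3/0.37 = 0.8108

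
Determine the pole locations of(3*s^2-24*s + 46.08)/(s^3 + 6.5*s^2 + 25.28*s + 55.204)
Set denominator = 0: s^3 + 6.5*s^2 + 25.28*s + 55.204 = (s + 3.7)(s^2 + 2.8*s + 14.92) = 0 → Poles: -1.4 + 3.6j, -1.4 - 3.6j, -3.7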